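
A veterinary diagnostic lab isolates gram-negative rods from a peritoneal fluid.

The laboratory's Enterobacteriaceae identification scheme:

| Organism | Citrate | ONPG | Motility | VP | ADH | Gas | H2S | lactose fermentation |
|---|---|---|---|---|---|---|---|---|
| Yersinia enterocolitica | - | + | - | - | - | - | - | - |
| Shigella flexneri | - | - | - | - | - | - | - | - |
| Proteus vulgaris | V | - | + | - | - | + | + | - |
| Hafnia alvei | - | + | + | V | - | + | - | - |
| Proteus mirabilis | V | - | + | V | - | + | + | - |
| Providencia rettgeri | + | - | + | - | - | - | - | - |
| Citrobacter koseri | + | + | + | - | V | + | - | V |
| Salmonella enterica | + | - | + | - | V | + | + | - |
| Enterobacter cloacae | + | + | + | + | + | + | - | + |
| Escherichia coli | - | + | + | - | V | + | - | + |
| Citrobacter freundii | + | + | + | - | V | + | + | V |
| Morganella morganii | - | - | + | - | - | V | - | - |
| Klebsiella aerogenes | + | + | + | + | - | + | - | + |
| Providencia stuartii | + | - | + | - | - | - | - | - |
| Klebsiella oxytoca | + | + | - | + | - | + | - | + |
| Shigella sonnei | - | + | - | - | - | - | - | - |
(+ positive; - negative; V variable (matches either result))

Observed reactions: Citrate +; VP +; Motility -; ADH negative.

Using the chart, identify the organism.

Motility -: excludes 12 organisms — 4 left.
VP +: excludes Yersinia enterocolitica, Shigella flexneri, Shigella sonnei — 1 left.
Citrate +: the one remaining candidate is consistent.
ADH -: the one remaining candidate is consistent.

Klebsiella oxytoca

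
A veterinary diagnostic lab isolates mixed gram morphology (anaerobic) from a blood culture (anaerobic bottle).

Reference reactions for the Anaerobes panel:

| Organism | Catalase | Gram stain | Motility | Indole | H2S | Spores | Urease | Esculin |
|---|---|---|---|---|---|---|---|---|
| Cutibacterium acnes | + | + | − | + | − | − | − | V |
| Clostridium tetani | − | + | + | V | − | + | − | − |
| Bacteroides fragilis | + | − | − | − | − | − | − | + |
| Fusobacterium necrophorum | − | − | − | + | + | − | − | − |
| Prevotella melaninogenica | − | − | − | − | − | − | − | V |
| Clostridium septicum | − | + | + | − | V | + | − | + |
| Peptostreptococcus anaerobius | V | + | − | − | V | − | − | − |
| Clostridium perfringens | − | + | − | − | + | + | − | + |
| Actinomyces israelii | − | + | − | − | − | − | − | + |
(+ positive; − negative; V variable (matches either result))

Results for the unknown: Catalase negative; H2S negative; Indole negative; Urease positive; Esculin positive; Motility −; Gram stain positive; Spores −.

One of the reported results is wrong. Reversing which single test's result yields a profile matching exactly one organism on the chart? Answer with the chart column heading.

Urease

As reported, no row in the chart matches all 8 reactions.
Reversing Urease (to −) → unique match: Actinomyces israelii.
Reversing Motility → still no organism matches.
Reversing Gram stain → still no organism matches.
Reversing Catalase → still no organism matches.
Reversing Indole → still no organism matches.
Reversing Spores → still no organism matches.
Reversing Esculin → still no organism matches.
Reversing H2S → still no organism matches.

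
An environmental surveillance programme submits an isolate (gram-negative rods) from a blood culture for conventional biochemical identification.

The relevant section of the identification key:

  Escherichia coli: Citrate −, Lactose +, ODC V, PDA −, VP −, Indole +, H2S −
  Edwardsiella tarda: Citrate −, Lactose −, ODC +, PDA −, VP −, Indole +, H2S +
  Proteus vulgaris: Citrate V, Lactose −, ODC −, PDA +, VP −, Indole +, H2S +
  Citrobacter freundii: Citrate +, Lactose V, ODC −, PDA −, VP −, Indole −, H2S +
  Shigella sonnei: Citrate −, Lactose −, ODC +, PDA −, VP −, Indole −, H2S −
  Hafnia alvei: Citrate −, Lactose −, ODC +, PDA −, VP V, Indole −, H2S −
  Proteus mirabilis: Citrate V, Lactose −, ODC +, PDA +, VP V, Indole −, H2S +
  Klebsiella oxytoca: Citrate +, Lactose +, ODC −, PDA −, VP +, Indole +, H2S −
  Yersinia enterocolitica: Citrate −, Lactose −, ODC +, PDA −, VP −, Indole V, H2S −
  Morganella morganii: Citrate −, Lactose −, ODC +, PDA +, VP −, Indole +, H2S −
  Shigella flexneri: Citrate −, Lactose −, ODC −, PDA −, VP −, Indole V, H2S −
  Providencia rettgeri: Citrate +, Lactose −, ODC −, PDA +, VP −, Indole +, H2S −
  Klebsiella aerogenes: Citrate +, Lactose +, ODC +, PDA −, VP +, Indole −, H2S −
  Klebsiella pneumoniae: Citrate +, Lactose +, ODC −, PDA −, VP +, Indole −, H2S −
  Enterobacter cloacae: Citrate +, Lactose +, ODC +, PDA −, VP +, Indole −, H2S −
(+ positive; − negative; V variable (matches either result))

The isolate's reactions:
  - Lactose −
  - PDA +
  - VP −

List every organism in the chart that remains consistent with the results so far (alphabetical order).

Lactose −: excludes 5 organisms — 10 left.
VP −: all 10 remaining candidates are consistent.
PDA +: excludes 6 organisms — 4 left.

Morganella morganii, Proteus mirabilis, Proteus vulgaris, Providencia rettgeri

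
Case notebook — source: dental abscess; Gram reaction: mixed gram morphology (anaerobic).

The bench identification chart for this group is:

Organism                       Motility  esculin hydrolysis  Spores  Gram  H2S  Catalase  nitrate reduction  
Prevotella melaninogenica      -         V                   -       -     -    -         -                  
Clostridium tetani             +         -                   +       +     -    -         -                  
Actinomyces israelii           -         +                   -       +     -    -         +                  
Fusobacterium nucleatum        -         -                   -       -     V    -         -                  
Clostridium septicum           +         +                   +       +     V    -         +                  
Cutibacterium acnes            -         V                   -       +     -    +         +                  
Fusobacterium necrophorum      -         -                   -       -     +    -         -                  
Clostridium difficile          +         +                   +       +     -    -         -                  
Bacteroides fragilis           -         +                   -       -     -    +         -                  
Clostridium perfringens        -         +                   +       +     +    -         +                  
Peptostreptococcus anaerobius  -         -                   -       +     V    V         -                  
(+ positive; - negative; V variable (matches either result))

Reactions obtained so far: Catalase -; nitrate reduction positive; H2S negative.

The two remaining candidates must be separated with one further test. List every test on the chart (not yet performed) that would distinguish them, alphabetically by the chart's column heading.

Motility, Spores

nitrate reduction +: excludes 7 organisms — 4 left.
H2S -: excludes Clostridium perfringens — 3 left.
Catalase -: excludes Cutibacterium acnes — 2 left.
Two candidates remain: Actinomyces israelii and Clostridium septicum.
  Motility: Actinomyces israelii -, Clostridium septicum + — discriminates.
  esculin hydrolysis: + vs + — same for both, does not separate.
  Spores: Actinomyces israelii -, Clostridium septicum + — discriminates.
  Gram: + vs + — same for both, does not separate.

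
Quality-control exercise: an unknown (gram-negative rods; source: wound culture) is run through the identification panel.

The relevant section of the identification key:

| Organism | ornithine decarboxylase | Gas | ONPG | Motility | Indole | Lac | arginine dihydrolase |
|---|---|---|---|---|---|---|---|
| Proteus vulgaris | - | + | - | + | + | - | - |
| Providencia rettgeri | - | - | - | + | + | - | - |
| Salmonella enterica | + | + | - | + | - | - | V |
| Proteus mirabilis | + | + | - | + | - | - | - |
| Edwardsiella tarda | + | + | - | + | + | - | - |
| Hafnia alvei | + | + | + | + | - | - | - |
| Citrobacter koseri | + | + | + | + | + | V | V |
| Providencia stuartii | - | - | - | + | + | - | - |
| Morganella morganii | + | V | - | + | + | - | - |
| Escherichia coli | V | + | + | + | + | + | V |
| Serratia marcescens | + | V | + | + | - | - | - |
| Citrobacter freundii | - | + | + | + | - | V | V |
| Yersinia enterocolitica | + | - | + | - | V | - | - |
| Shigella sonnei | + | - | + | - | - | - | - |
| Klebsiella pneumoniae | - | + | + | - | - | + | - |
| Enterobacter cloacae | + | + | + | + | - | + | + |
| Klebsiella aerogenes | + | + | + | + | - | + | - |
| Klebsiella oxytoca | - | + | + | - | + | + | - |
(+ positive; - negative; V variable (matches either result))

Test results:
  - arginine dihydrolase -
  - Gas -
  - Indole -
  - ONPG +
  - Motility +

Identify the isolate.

Serratia marcescens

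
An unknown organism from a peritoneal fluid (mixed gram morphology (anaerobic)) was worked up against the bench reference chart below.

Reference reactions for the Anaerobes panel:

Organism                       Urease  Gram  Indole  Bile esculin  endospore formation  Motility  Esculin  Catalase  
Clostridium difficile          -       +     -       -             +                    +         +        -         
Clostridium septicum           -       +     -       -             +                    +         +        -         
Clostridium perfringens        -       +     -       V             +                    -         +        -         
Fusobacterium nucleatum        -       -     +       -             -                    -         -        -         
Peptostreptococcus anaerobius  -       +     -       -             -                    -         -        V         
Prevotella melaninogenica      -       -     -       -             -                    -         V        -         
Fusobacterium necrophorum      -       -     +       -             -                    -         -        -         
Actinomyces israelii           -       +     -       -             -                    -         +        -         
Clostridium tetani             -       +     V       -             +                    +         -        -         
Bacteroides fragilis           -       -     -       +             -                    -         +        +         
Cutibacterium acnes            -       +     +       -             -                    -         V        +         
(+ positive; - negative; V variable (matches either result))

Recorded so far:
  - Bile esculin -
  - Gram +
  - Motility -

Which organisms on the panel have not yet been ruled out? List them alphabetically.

Actinomyces israelii, Clostridium perfringens, Cutibacterium acnes, Peptostreptococcus anaerobius

Gram +: excludes Fusobacterium nucleatum, Prevotella melaninogenica, Fusobacterium necrophorum, Bacteroides fragilis — 7 left.
Motility -: excludes Clostridium difficile, Clostridium septicum, Clostridium tetani — 4 left.
Bile esculin -: all 4 remaining candidates are consistent.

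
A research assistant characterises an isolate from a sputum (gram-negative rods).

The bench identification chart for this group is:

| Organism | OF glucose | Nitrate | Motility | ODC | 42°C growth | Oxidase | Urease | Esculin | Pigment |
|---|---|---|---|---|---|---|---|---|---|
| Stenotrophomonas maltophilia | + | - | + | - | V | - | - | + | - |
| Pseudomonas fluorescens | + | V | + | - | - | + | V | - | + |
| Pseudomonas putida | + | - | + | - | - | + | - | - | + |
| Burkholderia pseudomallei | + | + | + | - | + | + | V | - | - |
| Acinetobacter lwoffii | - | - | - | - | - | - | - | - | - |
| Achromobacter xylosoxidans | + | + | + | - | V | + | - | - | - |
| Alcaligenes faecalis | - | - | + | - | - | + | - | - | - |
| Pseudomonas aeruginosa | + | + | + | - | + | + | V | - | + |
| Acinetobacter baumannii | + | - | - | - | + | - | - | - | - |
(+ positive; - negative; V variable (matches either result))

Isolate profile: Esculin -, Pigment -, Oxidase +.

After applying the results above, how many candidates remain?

3

Pigment -: excludes Pseudomonas fluorescens, Pseudomonas putida, Pseudomonas aeruginosa — 6 left.
Oxidase +: excludes Stenotrophomonas maltophilia, Acinetobacter lwoffii, Acinetobacter baumannii — 3 left.
Esculin -: all 3 remaining candidates are consistent.
Still consistent: Achromobacter xylosoxidans, Alcaligenes faecalis, Burkholderia pseudomallei.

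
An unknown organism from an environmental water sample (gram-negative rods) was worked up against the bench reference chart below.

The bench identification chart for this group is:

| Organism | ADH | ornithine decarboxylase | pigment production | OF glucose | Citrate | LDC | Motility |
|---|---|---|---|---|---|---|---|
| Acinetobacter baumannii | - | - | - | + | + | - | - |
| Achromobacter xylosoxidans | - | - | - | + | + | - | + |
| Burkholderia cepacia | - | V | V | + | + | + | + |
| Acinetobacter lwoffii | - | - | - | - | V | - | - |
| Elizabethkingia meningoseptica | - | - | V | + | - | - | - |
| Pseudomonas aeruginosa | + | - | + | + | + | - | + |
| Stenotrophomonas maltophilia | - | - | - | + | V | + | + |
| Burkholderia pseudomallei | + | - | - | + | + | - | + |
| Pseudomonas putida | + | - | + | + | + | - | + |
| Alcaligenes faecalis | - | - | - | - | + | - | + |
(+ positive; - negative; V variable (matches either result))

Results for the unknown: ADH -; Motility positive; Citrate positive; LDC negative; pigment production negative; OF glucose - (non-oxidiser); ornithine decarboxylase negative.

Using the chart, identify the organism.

LDC -: excludes Burkholderia cepacia, Stenotrophomonas maltophilia — 8 left.
Citrate +: excludes Elizabethkingia meningoseptica — 7 left.
Motility +: excludes Acinetobacter baumannii, Acinetobacter lwoffii — 5 left.
ADH -: excludes Pseudomonas aeruginosa, Burkholderia pseudomallei, Pseudomonas putida — 2 left.
OF glucose -: excludes Achromobacter xylosoxidans — 1 left.
pigment production -: the one remaining candidate is consistent.
ornithine decarboxylase -: the one remaining candidate is consistent.

Alcaligenes faecalis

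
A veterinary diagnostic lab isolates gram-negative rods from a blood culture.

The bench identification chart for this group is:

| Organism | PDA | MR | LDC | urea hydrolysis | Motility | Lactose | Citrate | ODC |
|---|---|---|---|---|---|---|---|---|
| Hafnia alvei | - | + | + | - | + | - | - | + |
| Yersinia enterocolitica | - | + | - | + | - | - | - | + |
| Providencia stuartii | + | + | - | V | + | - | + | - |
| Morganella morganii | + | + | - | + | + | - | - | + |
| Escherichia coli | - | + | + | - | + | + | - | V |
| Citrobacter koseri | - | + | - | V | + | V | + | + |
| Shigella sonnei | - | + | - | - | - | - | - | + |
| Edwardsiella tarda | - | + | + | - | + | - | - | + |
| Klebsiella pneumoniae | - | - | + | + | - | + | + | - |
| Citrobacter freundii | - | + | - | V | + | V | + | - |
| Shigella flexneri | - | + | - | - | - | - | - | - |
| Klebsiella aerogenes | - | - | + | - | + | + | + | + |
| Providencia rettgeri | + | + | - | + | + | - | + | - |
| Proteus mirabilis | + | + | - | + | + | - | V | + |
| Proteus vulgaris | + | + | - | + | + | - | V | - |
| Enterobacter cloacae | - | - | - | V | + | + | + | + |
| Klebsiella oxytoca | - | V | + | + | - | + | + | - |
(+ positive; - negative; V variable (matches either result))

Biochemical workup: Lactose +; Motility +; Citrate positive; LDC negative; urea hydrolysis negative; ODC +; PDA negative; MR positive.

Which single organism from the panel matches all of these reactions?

Citrobacter koseri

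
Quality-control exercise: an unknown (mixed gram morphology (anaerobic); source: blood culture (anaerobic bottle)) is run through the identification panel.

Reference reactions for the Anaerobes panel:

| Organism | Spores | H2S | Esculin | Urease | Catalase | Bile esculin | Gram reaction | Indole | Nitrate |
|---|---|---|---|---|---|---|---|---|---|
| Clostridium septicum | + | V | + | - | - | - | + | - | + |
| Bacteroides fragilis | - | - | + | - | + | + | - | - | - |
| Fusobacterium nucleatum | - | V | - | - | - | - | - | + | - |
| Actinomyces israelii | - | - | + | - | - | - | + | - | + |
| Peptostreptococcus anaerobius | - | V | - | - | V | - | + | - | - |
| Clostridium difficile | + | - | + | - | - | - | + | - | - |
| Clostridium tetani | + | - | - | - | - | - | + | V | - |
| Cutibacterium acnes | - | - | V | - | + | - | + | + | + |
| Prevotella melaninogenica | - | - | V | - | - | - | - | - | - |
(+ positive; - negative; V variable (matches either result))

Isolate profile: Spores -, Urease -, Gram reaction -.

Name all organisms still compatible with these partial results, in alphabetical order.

Bacteroides fragilis, Fusobacterium nucleatum, Prevotella melaninogenica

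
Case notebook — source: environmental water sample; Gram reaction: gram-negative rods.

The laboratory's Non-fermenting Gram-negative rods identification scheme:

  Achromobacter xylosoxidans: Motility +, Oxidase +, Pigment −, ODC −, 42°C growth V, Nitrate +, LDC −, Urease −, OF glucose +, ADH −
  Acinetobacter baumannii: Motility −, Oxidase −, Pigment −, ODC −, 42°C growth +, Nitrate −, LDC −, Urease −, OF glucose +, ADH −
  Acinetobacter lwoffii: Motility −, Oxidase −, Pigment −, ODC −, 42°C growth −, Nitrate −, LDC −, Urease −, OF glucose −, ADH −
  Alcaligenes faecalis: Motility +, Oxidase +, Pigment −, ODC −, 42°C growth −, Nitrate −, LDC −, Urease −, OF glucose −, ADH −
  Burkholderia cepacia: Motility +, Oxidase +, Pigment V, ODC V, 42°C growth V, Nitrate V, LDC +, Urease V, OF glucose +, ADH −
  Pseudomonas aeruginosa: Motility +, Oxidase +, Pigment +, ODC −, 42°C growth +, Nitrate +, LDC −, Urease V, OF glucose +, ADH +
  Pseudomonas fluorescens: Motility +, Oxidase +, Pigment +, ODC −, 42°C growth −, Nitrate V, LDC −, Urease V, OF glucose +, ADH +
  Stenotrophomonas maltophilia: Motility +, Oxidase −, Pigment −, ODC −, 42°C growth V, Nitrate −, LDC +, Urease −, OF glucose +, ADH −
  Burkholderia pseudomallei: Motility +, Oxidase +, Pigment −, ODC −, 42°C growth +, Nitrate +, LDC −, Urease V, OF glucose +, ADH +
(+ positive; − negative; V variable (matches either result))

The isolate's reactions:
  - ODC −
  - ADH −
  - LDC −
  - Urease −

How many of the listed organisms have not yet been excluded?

4

ODC −: all 9 remaining candidates are consistent.
Urease −: all 9 remaining candidates are consistent.
LDC −: excludes Burkholderia cepacia, Stenotrophomonas maltophilia — 7 left.
ADH −: excludes Pseudomonas aeruginosa, Pseudomonas fluorescens, Burkholderia pseudomallei — 4 left.
Still consistent: Achromobacter xylosoxidans, Acinetobacter baumannii, Acinetobacter lwoffii, Alcaligenes faecalis.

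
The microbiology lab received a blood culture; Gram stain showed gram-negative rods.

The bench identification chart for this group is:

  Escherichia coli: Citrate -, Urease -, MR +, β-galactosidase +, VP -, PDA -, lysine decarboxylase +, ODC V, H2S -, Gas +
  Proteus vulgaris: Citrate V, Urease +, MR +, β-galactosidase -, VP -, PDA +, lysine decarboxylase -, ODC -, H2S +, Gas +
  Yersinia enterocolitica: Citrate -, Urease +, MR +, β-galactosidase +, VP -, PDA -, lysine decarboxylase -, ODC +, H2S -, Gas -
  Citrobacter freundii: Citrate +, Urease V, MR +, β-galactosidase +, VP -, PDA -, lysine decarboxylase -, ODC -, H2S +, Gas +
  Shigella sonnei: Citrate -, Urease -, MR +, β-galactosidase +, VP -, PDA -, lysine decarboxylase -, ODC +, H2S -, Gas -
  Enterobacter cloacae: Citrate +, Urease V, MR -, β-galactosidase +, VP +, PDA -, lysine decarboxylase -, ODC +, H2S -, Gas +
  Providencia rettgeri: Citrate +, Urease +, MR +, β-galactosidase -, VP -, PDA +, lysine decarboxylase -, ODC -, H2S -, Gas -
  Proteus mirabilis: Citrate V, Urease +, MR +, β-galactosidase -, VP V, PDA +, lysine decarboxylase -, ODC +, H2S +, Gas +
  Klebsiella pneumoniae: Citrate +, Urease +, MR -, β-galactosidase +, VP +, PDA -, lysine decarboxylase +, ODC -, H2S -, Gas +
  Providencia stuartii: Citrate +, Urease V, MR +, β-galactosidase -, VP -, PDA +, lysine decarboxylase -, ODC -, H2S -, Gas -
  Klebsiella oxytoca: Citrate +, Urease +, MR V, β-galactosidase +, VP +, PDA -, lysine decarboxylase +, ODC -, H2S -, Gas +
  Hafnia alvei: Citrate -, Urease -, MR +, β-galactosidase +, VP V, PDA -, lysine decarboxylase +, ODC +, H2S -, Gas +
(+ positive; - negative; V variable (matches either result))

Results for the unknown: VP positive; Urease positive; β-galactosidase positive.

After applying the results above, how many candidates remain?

VP +: excludes 7 organisms — 5 left.
β-galactosidase +: excludes Proteus mirabilis — 4 left.
Urease +: excludes Hafnia alvei — 3 left.
Still consistent: Enterobacter cloacae, Klebsiella oxytoca, Klebsiella pneumoniae.

3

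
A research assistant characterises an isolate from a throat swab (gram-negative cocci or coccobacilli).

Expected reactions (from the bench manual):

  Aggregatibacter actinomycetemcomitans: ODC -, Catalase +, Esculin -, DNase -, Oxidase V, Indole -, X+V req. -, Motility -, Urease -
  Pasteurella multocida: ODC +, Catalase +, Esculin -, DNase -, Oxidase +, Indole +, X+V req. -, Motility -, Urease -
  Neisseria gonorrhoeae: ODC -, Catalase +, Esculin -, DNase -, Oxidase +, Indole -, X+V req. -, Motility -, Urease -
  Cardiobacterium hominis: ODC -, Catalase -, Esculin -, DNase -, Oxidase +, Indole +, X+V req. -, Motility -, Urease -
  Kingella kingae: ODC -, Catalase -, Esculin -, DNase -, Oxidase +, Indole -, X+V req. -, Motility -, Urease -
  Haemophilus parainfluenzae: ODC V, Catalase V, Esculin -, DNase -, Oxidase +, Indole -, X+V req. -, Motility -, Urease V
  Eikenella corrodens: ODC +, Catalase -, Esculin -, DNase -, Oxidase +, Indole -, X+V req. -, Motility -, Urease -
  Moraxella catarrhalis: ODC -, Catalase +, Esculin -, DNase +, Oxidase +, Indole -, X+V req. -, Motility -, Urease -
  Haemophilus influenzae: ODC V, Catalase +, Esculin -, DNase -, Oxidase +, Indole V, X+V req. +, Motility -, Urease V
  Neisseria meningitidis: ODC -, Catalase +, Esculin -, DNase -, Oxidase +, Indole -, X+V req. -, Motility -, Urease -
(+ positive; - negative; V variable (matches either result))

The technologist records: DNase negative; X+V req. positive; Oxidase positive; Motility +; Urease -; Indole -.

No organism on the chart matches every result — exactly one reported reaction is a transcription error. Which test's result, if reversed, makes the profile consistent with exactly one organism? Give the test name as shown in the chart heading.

Motility

As reported, no row in the chart matches all 6 reactions.
Reversing X+V req. → still no organism matches.
Reversing Oxidase → still no organism matches.
Reversing DNase → still no organism matches.
Reversing Motility (to -) → unique match: Haemophilus influenzae.
Reversing Urease → still no organism matches.
Reversing Indole → still no organism matches.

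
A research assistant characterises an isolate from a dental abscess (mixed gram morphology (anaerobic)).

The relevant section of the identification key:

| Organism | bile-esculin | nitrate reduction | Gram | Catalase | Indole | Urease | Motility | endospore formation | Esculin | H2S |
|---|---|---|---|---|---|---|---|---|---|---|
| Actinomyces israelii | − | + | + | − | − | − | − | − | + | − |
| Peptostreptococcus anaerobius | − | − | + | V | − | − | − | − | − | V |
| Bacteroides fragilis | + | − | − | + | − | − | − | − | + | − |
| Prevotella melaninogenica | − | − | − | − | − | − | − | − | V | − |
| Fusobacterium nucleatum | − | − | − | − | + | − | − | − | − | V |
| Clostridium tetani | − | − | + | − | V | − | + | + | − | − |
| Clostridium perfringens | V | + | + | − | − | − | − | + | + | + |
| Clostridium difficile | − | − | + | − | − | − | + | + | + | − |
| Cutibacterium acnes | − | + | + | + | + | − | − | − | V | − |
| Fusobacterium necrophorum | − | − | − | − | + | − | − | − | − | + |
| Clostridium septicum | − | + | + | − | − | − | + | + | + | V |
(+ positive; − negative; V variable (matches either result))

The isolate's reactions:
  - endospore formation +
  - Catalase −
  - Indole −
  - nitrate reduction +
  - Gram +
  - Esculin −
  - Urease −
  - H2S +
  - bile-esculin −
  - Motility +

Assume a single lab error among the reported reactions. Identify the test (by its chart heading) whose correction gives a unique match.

As reported, no row in the chart matches all 10 reactions.
Reversing Indole → still no organism matches.
Reversing bile-esculin → still no organism matches.
Reversing nitrate reduction → still no organism matches.
Reversing Gram → still no organism matches.
Reversing Esculin (to +) → unique match: Clostridium septicum.
Reversing Motility → still no organism matches.
Reversing Catalase → still no organism matches.
Reversing endospore formation → still no organism matches.
Reversing H2S → still no organism matches.
Reversing Urease → still no organism matches.

Esculin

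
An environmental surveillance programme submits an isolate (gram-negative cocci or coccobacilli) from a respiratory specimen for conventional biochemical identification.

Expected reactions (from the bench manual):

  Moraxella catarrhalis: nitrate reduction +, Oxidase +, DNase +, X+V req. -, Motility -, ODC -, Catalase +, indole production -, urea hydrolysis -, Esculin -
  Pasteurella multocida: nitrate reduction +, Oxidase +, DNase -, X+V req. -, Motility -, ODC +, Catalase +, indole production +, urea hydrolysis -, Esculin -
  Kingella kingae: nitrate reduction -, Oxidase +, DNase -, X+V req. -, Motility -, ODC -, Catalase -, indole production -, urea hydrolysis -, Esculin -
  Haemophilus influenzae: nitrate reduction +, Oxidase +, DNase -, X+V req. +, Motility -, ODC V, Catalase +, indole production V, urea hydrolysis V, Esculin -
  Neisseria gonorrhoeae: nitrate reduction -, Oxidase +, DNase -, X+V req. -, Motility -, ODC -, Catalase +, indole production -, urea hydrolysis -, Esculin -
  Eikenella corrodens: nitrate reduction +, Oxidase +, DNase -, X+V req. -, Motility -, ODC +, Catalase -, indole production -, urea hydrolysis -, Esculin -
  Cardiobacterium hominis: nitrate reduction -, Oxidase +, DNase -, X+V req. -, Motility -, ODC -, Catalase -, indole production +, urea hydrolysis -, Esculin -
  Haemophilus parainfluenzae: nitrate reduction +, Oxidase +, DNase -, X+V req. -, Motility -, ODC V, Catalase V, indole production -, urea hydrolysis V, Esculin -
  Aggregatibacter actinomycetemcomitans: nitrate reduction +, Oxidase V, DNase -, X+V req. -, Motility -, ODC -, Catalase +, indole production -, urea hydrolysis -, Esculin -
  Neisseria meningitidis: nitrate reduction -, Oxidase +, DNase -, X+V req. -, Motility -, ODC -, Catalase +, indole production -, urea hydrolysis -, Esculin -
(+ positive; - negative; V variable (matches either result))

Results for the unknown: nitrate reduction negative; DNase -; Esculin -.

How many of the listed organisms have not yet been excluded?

4

DNase -: excludes Moraxella catarrhalis — 9 left.
nitrate reduction -: excludes 5 organisms — 4 left.
Esculin -: all 4 remaining candidates are consistent.
Still consistent: Cardiobacterium hominis, Kingella kingae, Neisseria gonorrhoeae, Neisseria meningitidis.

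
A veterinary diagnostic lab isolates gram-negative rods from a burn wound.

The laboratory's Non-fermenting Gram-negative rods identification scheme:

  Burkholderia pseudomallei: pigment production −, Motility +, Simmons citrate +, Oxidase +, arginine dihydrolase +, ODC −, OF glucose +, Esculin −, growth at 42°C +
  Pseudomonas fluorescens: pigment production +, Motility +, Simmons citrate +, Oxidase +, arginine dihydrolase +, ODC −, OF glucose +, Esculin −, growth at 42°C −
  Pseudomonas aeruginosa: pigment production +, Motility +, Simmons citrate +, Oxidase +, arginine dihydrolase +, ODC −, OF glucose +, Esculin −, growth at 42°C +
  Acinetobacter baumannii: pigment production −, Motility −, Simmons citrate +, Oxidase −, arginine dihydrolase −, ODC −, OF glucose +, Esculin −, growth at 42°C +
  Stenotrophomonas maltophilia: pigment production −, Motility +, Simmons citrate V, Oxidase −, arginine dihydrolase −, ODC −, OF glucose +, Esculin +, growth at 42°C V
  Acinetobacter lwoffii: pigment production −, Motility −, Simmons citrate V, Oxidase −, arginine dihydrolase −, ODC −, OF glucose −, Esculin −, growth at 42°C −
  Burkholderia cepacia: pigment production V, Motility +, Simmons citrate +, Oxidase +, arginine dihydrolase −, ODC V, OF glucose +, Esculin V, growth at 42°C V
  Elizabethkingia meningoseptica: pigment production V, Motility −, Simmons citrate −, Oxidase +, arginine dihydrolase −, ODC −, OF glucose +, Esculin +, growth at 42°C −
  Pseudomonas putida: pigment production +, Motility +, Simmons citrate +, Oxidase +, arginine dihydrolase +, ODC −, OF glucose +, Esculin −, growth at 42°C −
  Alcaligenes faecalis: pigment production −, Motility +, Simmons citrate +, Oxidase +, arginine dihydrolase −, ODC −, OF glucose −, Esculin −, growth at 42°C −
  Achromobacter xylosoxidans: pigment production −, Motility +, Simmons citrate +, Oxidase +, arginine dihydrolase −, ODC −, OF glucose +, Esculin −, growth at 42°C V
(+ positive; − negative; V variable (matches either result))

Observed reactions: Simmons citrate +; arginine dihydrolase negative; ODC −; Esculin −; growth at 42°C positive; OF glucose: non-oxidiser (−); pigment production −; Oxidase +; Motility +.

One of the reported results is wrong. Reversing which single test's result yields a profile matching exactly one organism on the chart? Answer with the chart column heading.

growth at 42°C

As reported, no row in the chart matches all 9 reactions.
Reversing pigment production → still no organism matches.
Reversing arginine dihydrolase → still no organism matches.
Reversing Esculin → still no organism matches.
Reversing ODC → still no organism matches.
Reversing Oxidase → still no organism matches.
Reversing Simmons citrate → still no organism matches.
Reversing OF glucose → 2 organisms match (not unique).
Reversing Motility → still no organism matches.
Reversing growth at 42°C (to −) → unique match: Alcaligenes faecalis.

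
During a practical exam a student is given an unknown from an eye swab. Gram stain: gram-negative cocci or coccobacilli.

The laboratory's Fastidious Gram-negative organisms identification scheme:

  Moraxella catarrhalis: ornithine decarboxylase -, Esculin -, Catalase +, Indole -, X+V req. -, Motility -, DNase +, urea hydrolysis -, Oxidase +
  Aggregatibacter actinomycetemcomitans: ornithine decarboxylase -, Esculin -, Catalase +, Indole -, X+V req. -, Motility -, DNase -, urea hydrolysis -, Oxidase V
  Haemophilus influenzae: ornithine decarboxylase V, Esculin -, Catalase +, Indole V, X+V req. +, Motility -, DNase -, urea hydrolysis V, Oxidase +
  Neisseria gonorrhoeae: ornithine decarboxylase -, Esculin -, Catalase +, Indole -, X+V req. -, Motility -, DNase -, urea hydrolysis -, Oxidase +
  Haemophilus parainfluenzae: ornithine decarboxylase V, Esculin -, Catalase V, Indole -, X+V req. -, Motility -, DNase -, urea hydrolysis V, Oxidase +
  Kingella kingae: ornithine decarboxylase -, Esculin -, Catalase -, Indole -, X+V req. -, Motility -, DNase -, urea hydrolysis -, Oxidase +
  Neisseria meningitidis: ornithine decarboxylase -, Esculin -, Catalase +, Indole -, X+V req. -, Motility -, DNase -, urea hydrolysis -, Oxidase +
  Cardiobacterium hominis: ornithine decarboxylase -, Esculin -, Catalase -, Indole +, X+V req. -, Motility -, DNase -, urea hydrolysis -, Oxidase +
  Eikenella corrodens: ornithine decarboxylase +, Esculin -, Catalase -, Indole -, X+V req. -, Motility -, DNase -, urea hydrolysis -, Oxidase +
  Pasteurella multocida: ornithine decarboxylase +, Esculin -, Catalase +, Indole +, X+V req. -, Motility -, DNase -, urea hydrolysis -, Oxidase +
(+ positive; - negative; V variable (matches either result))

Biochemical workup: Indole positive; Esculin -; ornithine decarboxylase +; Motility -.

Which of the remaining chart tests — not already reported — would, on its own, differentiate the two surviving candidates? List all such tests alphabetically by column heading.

X+V req.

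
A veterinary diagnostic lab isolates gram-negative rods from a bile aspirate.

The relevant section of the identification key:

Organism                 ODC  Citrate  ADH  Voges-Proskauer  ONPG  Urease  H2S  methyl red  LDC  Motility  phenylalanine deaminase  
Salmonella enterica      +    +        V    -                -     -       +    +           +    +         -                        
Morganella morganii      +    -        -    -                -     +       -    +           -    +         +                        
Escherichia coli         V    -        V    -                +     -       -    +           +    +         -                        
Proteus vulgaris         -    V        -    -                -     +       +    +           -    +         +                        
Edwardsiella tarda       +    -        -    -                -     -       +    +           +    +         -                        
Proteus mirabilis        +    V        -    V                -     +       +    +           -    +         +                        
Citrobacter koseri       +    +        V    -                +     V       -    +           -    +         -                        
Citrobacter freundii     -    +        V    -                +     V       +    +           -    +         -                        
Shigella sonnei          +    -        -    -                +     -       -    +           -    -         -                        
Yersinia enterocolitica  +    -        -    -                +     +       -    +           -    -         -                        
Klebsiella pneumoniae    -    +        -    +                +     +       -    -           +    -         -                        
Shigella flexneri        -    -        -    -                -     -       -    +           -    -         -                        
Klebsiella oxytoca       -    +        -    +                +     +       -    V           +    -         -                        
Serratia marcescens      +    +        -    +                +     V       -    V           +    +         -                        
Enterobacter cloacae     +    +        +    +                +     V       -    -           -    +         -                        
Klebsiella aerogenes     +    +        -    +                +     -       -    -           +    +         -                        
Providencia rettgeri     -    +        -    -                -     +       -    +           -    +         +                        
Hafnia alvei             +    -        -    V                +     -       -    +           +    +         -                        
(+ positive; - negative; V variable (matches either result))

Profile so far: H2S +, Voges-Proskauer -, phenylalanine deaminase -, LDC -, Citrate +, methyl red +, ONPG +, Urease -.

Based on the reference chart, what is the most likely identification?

Citrate +: excludes 7 organisms — 11 left.
H2S +: excludes 7 organisms — 4 left.
Voges-Proskauer -: all 4 remaining candidates are consistent.
LDC -: excludes Salmonella enterica — 3 left.
ONPG +: excludes Proteus vulgaris, Proteus mirabilis — 1 left.
phenylalanine deaminase -: the one remaining candidate is consistent.
Urease -: the one remaining candidate is consistent.
methyl red +: the one remaining candidate is consistent.

Citrobacter freundii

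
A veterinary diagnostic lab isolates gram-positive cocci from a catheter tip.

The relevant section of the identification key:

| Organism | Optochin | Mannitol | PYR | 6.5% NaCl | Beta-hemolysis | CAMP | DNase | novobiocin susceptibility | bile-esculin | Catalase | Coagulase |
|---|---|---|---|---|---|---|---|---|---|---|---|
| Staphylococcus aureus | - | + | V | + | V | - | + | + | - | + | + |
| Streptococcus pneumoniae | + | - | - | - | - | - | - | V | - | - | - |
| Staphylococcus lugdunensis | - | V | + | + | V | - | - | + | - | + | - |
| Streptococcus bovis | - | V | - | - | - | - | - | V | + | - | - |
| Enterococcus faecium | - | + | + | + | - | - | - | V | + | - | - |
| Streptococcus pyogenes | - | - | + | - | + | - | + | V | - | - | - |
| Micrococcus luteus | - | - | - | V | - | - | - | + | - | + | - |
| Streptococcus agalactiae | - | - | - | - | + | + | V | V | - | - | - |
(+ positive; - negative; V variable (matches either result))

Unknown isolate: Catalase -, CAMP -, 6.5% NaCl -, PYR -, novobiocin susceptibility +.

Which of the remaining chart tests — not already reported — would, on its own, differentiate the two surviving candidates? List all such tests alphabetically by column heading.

bile-esculin, Optochin

6.5% NaCl -: excludes Staphylococcus aureus, Staphylococcus lugdunensis, Enterococcus faecium — 5 left.
CAMP -: excludes Streptococcus agalactiae — 4 left.
Catalase -: excludes Micrococcus luteus — 3 left.
novobiocin susceptibility +: all 3 remaining candidates are consistent.
PYR -: excludes Streptococcus pyogenes — 2 left.
Two candidates remain: Streptococcus bovis and Streptococcus pneumoniae.
  Optochin: Streptococcus bovis -, Streptococcus pneumoniae + — discriminates.
  Mannitol: V vs - — variable for at least one, does not separate.
  Beta-hemolysis: - vs - — same for both, does not separate.
  DNase: - vs - — same for both, does not separate.
  bile-esculin: Streptococcus bovis +, Streptococcus pneumoniae - — discriminates.
  Coagulase: - vs - — same for both, does not separate.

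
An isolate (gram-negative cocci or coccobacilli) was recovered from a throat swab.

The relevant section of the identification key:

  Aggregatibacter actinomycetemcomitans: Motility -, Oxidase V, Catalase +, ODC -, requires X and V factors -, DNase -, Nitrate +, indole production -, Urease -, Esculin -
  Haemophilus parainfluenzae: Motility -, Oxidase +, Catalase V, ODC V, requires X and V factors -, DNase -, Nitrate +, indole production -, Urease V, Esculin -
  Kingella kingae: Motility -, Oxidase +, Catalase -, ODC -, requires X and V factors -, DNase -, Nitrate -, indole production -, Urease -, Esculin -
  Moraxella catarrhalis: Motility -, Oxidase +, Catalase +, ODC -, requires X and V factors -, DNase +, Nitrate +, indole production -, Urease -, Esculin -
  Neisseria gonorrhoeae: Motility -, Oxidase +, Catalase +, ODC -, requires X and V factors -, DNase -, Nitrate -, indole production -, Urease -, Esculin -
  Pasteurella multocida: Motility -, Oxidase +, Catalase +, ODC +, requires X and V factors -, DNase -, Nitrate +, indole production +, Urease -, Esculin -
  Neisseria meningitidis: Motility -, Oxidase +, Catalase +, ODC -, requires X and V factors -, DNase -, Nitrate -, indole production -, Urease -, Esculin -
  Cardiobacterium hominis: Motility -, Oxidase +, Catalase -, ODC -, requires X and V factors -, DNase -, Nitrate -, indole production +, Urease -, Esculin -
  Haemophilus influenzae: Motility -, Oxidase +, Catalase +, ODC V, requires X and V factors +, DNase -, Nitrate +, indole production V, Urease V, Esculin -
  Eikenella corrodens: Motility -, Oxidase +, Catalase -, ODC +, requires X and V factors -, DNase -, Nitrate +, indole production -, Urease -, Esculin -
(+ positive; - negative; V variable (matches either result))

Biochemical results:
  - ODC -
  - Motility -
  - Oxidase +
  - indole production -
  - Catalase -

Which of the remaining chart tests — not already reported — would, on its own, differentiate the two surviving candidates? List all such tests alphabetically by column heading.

Motility -: all 10 remaining candidates are consistent.
ODC -: excludes Pasteurella multocida, Eikenella corrodens — 8 left.
indole production -: excludes Cardiobacterium hominis — 7 left.
Oxidase +: all 7 remaining candidates are consistent.
Catalase -: excludes 5 organisms — 2 left.
Two candidates remain: Haemophilus parainfluenzae and Kingella kingae.
  requires X and V factors: - vs - — same for both, does not separate.
  DNase: - vs - — same for both, does not separate.
  Nitrate: Haemophilus parainfluenzae +, Kingella kingae - — discriminates.
  Urease: V vs - — variable for at least one, does not separate.
  Esculin: - vs - — same for both, does not separate.

Nitrate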